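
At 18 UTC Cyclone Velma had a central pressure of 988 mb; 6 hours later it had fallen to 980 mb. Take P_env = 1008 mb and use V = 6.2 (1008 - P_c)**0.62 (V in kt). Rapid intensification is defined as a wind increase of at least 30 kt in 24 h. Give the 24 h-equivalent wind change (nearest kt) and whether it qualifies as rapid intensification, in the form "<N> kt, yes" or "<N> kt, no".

37 kt, yes

V₁: ΔP = 20, V ≈ 6.2 × 20^0.62 ≈ 39.72 kt.
V₂: ΔP = 28, V ≈ 6.2 × 28^0.62 ≈ 48.94 kt.
ΔV over 6 h = 9.22 kt → 24 h equivalent = 9.22 × 24/6 ≈ 36.88 kt.
37 kt ≥ 30 kt ⇒ rapid intensification.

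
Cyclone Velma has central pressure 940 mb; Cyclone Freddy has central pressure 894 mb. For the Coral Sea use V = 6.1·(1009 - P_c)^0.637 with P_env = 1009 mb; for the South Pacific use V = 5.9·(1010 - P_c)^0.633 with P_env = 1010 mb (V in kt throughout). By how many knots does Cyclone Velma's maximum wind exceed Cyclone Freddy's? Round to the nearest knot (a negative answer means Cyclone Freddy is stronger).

-29 kt

Cyclone Velma: ΔP = 69; V ≈ 6.1 × 69^0.637 ≈ 90.51 kt.
Cyclone Freddy: ΔP = 116; V ≈ 5.9 × 116^0.633 ≈ 119.58 kt.
Difference ≈ 90.51 − 119.58 = -29.07 → -29 kt.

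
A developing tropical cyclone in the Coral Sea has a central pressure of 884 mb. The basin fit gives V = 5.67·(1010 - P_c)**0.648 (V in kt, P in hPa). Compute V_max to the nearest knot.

ΔP = 1010 − 884 = 126 mb.
126^0.648 ≈ 22.964.
V ≈ 5.67 × 22.964 ≈ 130.2 kt.

130 kt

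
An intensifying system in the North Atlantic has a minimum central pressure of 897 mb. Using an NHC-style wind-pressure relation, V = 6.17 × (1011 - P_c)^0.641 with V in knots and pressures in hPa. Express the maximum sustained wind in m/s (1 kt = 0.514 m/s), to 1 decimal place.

66.0 m/s

ΔP = 1011 − 897 = 114 mb.
V ≈ 6.17 × 114^0.641 = 6.17 × 20.820 ≈ 128.458 kt.
128.458 × 0.514 ≈ 66.03 m/s → 66.0 m/s.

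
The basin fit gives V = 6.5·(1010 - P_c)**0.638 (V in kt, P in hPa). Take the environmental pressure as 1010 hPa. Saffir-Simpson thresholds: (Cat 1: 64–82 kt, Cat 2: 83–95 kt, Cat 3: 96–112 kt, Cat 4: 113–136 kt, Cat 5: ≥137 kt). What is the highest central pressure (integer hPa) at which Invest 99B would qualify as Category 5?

891 hPa

Category 5 begins at V = 137 kt.
Required ΔP = (137/6.5)^(1/0.638) = 21.077^1.567 ≈ 118.83 hPa.
P_c ≤ 1010 − 118.83 = 891.17, so the highest integer P_c is 891 hPa.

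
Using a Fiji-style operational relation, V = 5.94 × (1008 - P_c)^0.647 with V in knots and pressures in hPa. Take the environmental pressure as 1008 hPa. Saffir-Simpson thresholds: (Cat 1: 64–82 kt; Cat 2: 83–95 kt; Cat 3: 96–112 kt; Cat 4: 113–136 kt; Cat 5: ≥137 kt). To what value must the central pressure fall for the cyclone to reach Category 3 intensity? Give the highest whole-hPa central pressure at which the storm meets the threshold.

934 hPa

Category 3 begins at V = 96 kt.
Required ΔP = (96/5.94)^(1/0.647) = 16.162^1.546 ≈ 73.76 hPa.
P_c ≤ 1008 − 73.76 = 934.24, so the highest integer P_c is 934 hPa.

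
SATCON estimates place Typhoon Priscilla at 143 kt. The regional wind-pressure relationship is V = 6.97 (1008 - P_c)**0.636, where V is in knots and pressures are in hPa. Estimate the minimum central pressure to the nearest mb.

892 mb

ΔP = (V / 6.97)^(1/0.636) = (143/6.97)^1.572.
143/6.97 = 20.516; 20.516^1.572 ≈ 115.63 mb.
P_c = 1008 − 115.63 = 892.37 ≈ 892 mb.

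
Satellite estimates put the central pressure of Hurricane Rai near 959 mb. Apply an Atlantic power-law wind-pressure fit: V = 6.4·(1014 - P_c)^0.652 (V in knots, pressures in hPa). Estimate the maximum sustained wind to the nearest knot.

87 kt

ΔP = 1014 − 959 = 55 mb.
55^0.652 ≈ 13.637.
V ≈ 6.4 × 13.637 ≈ 87.3 kt.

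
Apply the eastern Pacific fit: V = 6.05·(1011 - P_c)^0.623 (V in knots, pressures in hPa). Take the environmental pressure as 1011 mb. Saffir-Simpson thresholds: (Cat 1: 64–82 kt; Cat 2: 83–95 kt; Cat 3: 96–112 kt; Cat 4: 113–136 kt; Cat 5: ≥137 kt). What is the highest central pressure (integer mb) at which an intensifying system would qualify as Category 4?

Category 4 begins at V = 113 kt.
Required ΔP = (113/6.05)^(1/0.623) = 18.678^1.605 ≈ 109.81 mb.
P_c ≤ 1011 − 109.81 = 901.19, so the highest integer P_c is 901 mb.

901 mb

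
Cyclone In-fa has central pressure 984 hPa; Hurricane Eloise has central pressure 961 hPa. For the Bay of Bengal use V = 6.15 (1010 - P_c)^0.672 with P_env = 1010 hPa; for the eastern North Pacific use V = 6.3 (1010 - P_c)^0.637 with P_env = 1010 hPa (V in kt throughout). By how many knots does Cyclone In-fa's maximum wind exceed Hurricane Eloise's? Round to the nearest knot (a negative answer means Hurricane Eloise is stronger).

-20 kt

Cyclone In-fa: ΔP = 26; V ≈ 6.15 × 26^0.672 ≈ 54.92 kt.
Hurricane Eloise: ΔP = 49; V ≈ 6.3 × 49^0.637 ≈ 75.16 kt.
Difference ≈ 54.92 − 75.16 = -20.24 → -20 kt.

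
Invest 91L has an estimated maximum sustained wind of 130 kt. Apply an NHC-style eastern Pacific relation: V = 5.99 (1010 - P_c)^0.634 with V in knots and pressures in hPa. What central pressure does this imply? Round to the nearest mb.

882 mb

ΔP = (V / 5.99)^(1/0.634) = (130/5.99)^1.577.
130/5.99 = 21.703; 21.703^1.577 ≈ 128.25 mb.
P_c = 1010 − 128.25 = 881.75 ≈ 882 mb.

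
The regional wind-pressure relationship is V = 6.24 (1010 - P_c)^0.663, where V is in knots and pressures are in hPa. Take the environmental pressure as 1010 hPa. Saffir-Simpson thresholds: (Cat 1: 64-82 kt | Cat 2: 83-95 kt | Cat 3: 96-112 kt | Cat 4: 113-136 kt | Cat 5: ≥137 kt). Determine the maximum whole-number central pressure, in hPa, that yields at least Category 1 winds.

976 hPa

Category 1 begins at V = 64 kt.
Required ΔP = (64/6.24)^(1/0.663) = 10.256^1.508 ≈ 33.49 hPa.
P_c ≤ 1010 − 33.49 = 976.51, so the highest integer P_c is 976 hPa.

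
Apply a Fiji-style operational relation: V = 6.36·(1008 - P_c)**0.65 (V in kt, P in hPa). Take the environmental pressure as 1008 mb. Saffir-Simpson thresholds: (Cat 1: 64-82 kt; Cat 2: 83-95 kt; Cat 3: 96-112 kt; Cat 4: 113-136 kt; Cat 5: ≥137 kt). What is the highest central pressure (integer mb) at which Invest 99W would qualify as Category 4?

Category 4 begins at V = 113 kt.
Required ΔP = (113/6.36)^(1/0.65) = 17.767^1.538 ≈ 83.66 mb.
P_c ≤ 1008 − 83.66 = 924.34, so the highest integer P_c is 924 mb.

924 mb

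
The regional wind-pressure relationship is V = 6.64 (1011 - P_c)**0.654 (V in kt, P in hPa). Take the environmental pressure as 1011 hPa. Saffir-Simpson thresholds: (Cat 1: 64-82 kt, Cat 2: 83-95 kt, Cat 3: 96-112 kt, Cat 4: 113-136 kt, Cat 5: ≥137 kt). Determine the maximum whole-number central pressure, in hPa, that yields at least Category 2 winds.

Category 2 begins at V = 83 kt.
Required ΔP = (83/6.64)^(1/0.654) = 12.500^1.529 ≈ 47.56 hPa.
P_c ≤ 1011 − 47.56 = 963.44, so the highest integer P_c is 963 hPa.

963 hPa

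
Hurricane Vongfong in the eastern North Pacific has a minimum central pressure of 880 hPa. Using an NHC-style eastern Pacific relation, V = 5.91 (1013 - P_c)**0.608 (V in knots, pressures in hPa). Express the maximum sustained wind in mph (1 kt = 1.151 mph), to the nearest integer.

ΔP = 1013 − 880 = 133 hPa.
V ≈ 5.91 × 133^0.608 = 5.91 × 19.557 ≈ 115.582 kt.
115.582 × 1.151 ≈ 133.03 mph → 133 mph.

133 mph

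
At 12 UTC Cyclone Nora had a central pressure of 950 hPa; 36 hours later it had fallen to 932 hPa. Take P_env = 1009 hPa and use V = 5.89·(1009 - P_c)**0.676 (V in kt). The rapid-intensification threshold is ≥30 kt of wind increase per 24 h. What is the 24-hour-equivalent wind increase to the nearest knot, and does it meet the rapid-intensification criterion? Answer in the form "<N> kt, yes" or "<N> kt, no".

12 kt, no

V₁: ΔP = 59, V ≈ 5.89 × 59^0.676 ≈ 92.73 kt.
V₂: ΔP = 77, V ≈ 5.89 × 77^0.676 ≈ 111.02 kt.
ΔV over 36 h = 18.29 kt → 24 h equivalent = 18.29 × 24/36 ≈ 12.19 kt.
12 kt < 30 kt ⇒ not rapid intensification.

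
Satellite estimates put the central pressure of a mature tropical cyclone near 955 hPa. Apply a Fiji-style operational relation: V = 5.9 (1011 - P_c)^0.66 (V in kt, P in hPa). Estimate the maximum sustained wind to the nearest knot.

84 kt

ΔP = 1011 − 955 = 56 hPa.
56^0.66 ≈ 14.250.
V ≈ 5.9 × 14.250 ≈ 84.1 kt.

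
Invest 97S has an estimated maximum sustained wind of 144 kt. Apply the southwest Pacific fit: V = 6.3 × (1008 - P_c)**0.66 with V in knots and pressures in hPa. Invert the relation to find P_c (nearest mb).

893 mb

ΔP = (V / 6.3)^(1/0.66) = (144/6.3)^1.515.
144/6.3 = 22.857; 22.857^1.515 ≈ 114.58 mb.
P_c = 1008 − 114.58 = 893.42 ≈ 893 mb.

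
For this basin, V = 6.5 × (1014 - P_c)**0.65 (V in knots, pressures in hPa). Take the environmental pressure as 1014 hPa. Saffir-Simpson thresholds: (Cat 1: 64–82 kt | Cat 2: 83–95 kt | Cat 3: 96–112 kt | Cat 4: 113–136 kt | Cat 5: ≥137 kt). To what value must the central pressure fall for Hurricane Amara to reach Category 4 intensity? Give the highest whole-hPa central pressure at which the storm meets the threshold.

933 hPa

Category 4 begins at V = 113 kt.
Required ΔP = (113/6.5)^(1/0.65) = 17.385^1.538 ≈ 80.90 hPa.
P_c ≤ 1014 − 80.90 = 933.10, so the highest integer P_c is 933 hPa.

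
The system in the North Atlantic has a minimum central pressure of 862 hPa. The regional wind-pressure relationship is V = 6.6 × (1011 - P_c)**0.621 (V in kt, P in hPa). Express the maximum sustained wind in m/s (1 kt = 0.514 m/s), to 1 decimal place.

75.9 m/s

ΔP = 1011 − 862 = 149 hPa.
V ≈ 6.6 × 149^0.621 = 6.6 × 22.364 ≈ 147.602 kt.
147.602 × 0.514 ≈ 75.87 m/s → 75.9 m/s.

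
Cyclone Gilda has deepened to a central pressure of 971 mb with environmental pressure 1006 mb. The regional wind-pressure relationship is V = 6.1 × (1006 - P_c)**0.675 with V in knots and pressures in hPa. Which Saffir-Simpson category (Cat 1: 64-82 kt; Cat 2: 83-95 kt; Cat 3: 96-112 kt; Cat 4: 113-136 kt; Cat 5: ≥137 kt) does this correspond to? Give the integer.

1

ΔP = 1006 − 971 = 35 mb.
V ≈ 6.1 × 35^0.675 = 6.1 × 11.02 ≈ 67 kt.
67 kt falls in the Category 1 band.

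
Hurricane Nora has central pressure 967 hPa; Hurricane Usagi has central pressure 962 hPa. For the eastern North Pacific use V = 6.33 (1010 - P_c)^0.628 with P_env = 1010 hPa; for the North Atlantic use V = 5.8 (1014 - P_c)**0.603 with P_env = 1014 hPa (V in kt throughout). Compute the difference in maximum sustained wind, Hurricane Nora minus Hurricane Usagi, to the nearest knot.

Hurricane Nora: ΔP = 43; V ≈ 6.33 × 43^0.628 ≈ 67.18 kt.
Hurricane Usagi: ΔP = 52; V ≈ 5.8 × 52^0.603 ≈ 62.83 kt.
Difference ≈ 67.18 − 62.83 = 4.35 → 4 kt.

4 kt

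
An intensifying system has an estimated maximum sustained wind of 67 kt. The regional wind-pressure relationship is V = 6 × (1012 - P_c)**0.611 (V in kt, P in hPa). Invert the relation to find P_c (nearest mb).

960 mb

ΔP = (V / 6)^(1/0.611) = (67/6)^1.637.
67/6 = 11.167; 11.167^1.637 ≈ 51.89 mb.
P_c = 1012 − 51.89 = 960.11 ≈ 960 mb.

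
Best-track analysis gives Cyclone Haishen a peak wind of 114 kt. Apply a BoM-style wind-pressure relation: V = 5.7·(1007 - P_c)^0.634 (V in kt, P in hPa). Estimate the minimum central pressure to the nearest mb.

ΔP = (V / 5.7)^(1/0.634) = (114/5.7)^1.577.
114/5.7 = 20.000; 20.000^1.577 ≈ 112.75 mb.
P_c = 1007 − 112.75 = 894.25 ≈ 894 mb.

894 mb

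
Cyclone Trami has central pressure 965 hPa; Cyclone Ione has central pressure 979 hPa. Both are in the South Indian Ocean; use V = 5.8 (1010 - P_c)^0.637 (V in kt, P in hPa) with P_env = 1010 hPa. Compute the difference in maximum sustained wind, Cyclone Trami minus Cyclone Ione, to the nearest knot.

Cyclone Trami: ΔP = 45; V ≈ 5.8 × 45^0.637 ≈ 65.54 kt.
Cyclone Ione: ΔP = 31; V ≈ 5.8 × 31^0.637 ≈ 51.69 kt.
Difference ≈ 65.54 − 51.69 = 13.85 → 14 kt.

14 kt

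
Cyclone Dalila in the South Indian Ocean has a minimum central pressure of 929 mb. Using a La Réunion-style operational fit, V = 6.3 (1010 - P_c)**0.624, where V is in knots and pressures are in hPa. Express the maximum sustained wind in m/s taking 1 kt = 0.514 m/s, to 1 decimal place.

ΔP = 1010 − 929 = 81 mb.
V ≈ 6.3 × 81^0.624 = 6.3 × 15.520 ≈ 97.777 kt.
97.777 × 0.514 ≈ 50.26 m/s → 50.3 m/s.

50.3 m/s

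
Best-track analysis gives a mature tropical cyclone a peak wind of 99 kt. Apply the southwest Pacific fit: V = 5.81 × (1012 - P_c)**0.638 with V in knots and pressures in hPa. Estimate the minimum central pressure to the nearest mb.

ΔP = (V / 5.81)^(1/0.638) = (99/5.81)^1.567.
99/5.81 = 17.040; 17.040^1.567 ≈ 85.15 mb.
P_c = 1012 − 85.15 = 926.85 ≈ 927 mb.

927 mb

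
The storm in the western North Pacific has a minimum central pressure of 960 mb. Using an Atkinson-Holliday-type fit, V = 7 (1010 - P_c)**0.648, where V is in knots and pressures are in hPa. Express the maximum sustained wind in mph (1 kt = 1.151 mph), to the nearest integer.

102 mph

ΔP = 1010 − 960 = 50 mb.
V ≈ 7 × 50^0.648 = 7 × 12.616 ≈ 88.314 kt.
88.314 × 1.151 ≈ 101.65 mph → 102 mph.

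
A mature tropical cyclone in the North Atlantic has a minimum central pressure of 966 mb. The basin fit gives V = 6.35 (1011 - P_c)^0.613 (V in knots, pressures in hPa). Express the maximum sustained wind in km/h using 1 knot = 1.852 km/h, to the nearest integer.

121 km/h

ΔP = 1011 − 966 = 45 mb.
V ≈ 6.35 × 45^0.613 = 6.35 × 10.314 ≈ 65.493 kt.
65.493 × 1.852 ≈ 121.29 km/h → 121 km/h.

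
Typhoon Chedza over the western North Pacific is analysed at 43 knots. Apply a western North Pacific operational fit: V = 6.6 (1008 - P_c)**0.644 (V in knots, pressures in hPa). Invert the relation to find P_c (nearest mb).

ΔP = (V / 6.6)^(1/0.644) = (43/6.6)^1.553.
43/6.6 = 6.515; 6.515^1.553 ≈ 18.36 mb.
P_c = 1008 − 18.36 = 989.64 ≈ 990 mb.

990 mb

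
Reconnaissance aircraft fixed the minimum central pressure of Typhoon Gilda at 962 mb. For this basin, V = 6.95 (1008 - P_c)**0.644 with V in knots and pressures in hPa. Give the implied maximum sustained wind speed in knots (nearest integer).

ΔP = 1008 − 962 = 46 mb.
46^0.644 ≈ 11.771.
V ≈ 6.95 × 11.771 ≈ 81.8 kt.

82 kt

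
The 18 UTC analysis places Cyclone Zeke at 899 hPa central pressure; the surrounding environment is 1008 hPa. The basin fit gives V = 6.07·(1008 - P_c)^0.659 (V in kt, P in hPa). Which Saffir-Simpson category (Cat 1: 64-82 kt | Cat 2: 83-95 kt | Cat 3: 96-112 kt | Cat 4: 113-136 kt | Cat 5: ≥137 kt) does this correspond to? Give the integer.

4

ΔP = 1008 − 899 = 109 hPa.
V ≈ 6.07 × 109^0.659 = 6.07 × 22.01 ≈ 134 kt.
134 kt falls in the Category 4 band.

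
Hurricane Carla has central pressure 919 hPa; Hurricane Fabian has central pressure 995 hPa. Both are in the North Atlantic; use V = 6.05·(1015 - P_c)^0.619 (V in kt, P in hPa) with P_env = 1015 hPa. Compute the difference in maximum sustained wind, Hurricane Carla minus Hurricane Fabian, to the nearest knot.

63 kt

Hurricane Carla: ΔP = 96; V ≈ 6.05 × 96^0.619 ≈ 102.04 kt.
Hurricane Fabian: ΔP = 20; V ≈ 6.05 × 20^0.619 ≈ 38.64 kt.
Difference ≈ 102.04 − 38.64 = 63.40 → 63 kt.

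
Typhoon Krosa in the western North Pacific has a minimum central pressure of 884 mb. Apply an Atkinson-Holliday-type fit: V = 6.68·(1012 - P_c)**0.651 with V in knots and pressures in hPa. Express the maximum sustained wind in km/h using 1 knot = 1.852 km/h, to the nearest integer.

ΔP = 1012 − 884 = 128 mb.
V ≈ 6.68 × 128^0.651 = 6.68 × 23.539 ≈ 157.243 kt.
157.243 × 1.852 ≈ 291.21 km/h → 291 km/h.

291 km/h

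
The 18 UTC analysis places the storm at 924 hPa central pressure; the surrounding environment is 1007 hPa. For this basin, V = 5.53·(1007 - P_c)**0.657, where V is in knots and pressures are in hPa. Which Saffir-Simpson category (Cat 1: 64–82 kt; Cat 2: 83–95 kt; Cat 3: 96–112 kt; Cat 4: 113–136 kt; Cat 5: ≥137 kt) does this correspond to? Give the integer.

ΔP = 1007 − 924 = 83 hPa.
V ≈ 5.53 × 83^0.657 = 5.53 × 18.23 ≈ 101 kt.
101 kt falls in the Category 3 band.

3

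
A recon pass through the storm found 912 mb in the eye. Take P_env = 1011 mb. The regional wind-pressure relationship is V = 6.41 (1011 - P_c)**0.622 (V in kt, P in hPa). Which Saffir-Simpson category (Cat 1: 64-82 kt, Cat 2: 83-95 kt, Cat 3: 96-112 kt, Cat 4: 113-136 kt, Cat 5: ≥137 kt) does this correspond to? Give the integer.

ΔP = 1011 − 912 = 99 mb.
V ≈ 6.41 × 99^0.622 = 6.41 × 17.43 ≈ 112 kt.
112 kt falls in the Category 3 band.

3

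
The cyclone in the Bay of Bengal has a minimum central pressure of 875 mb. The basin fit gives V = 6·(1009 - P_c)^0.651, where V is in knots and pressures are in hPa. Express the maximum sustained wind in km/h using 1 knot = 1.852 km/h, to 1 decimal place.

269.5 km/h

ΔP = 1009 − 875 = 134 mb.
V ≈ 6 × 134^0.651 = 6 × 24.252 ≈ 145.511 kt.
145.511 × 1.852 ≈ 269.49 km/h → 269.5 km/h.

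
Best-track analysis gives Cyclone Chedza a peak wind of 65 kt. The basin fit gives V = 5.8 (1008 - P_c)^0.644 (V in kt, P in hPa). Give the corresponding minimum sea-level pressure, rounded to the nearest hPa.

ΔP = (V / 5.8)^(1/0.644) = (65/5.8)^1.553.
65/5.8 = 11.207; 11.207^1.553 ≈ 42.62 hPa.
P_c = 1008 − 42.62 = 965.38 ≈ 965 hPa.

965 hPa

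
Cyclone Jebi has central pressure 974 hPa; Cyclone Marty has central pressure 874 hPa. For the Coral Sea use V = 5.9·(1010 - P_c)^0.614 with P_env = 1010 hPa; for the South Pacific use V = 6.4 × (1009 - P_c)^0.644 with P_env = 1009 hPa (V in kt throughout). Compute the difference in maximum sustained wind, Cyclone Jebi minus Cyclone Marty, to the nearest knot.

Cyclone Jebi: ΔP = 36; V ≈ 5.9 × 36^0.614 ≈ 53.26 kt.
Cyclone Marty: ΔP = 135; V ≈ 6.4 × 135^0.644 ≈ 150.70 kt.
Difference ≈ 53.26 − 150.70 = -97.44 → -97 kt.

-97 kt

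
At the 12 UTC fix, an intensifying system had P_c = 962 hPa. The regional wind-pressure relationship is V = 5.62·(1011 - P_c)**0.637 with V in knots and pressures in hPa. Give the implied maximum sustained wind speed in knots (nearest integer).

ΔP = 1011 − 962 = 49 hPa.
49^0.637 ≈ 11.930.
V ≈ 5.62 × 11.930 ≈ 67.0 kt.

67 kt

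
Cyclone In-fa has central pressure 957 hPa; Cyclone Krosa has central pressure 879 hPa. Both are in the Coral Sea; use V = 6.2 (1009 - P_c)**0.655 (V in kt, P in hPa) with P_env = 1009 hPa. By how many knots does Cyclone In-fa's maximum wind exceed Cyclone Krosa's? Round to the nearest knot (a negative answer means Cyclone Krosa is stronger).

Cyclone In-fa: ΔP = 52; V ≈ 6.2 × 52^0.655 ≈ 82.48 kt.
Cyclone Krosa: ΔP = 130; V ≈ 6.2 × 130^0.655 ≈ 150.32 kt.
Difference ≈ 82.48 − 150.32 = -67.84 → -68 kt.

-68 kt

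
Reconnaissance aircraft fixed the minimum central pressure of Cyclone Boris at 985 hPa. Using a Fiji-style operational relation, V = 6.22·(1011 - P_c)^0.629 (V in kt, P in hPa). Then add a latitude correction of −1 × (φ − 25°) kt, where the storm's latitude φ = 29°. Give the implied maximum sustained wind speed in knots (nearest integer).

44 kt

ΔP = 1011 − 985 = 26 hPa.
26^0.629 ≈ 7.763.
V ≈ 6.22 × 7.763 ≈ 48.3 kt.
Latitude correction: −1 × (29 − 25) = -4 kt.
Corrected V ≈ 44.3 kt → 44 kt.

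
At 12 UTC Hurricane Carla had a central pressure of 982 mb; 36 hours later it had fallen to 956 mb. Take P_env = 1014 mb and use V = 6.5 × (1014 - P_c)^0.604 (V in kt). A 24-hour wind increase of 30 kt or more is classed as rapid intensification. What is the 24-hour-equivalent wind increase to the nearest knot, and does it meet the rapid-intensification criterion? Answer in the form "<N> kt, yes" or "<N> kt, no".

V₁: ΔP = 32, V ≈ 6.5 × 32^0.604 ≈ 52.73 kt.
V₂: ΔP = 58, V ≈ 6.5 × 58^0.604 ≈ 75.51 kt.
ΔV over 36 h = 22.78 kt → 24 h equivalent = 22.78 × 24/36 ≈ 15.19 kt.
15 kt < 30 kt ⇒ not rapid intensification.

15 kt, no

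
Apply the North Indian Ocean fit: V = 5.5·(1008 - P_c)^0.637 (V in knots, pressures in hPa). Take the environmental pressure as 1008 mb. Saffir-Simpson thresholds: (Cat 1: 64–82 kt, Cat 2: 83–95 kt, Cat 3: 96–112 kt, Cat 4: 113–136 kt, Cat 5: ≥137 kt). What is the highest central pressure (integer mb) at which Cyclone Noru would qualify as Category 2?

Category 2 begins at V = 83 kt.
Required ΔP = (83/5.5)^(1/0.637) = 15.091^1.570 ≈ 70.86 mb.
P_c ≤ 1008 − 70.86 = 937.14, so the highest integer P_c is 937 mb.

937 mb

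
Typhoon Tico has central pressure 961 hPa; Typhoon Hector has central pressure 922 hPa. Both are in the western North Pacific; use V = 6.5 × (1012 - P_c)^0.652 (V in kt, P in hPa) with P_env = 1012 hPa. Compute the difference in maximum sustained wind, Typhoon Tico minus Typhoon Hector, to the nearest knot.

-38 kt

Typhoon Tico: ΔP = 51; V ≈ 6.5 × 51^0.652 ≈ 84.38 kt.
Typhoon Hector: ΔP = 90; V ≈ 6.5 × 90^0.652 ≈ 122.20 kt.
Difference ≈ 84.38 − 122.20 = -37.82 → -38 kt.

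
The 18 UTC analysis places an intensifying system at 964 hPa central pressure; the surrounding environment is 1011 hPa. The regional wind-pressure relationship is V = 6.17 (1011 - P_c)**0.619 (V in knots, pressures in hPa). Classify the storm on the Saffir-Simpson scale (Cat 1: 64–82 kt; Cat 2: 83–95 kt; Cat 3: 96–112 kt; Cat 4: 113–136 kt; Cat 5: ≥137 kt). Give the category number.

ΔP = 1011 − 964 = 47 hPa.
V ≈ 6.17 × 47^0.619 = 6.17 × 10.84 ≈ 67 kt.
67 kt falls in the Category 1 band.

1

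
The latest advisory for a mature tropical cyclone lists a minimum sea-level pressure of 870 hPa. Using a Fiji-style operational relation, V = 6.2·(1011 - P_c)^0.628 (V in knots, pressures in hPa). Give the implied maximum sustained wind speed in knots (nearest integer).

139 kt

ΔP = 1011 − 870 = 141 hPa.
141^0.628 ≈ 22.372.
V ≈ 6.2 × 22.372 ≈ 138.7 kt.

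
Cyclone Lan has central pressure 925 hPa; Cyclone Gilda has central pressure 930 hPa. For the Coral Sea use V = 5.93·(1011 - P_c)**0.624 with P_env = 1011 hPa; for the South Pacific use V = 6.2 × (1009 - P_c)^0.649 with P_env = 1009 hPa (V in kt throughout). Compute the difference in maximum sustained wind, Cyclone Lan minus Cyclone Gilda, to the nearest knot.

Cyclone Lan: ΔP = 86; V ≈ 5.93 × 86^0.624 ≈ 95.54 kt.
Cyclone Gilda: ΔP = 79; V ≈ 6.2 × 79^0.649 ≈ 105.67 kt.
Difference ≈ 95.54 − 105.67 = -10.13 → -10 kt.

-10 kt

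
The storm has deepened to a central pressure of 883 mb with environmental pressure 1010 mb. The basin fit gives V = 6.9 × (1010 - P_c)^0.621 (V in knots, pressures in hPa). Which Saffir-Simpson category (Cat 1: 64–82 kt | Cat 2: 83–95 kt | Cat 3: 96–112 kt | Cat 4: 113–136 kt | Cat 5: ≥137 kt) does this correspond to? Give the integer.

5

ΔP = 1010 − 883 = 127 mb.
V ≈ 6.9 × 127^0.621 = 6.9 × 20.25 ≈ 140 kt.
140 kt falls in the Category 5 band.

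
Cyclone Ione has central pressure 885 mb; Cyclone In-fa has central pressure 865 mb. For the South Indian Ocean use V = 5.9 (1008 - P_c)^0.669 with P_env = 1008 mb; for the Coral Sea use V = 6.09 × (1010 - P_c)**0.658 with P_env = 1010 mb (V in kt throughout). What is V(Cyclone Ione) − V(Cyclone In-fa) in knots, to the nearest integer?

-13 kt

Cyclone Ione: ΔP = 123; V ≈ 5.9 × 123^0.669 ≈ 147.57 kt.
Cyclone In-fa: ΔP = 145; V ≈ 6.09 × 145^0.658 ≈ 160.99 kt.
Difference ≈ 147.57 − 160.99 = -13.42 → -13 kt.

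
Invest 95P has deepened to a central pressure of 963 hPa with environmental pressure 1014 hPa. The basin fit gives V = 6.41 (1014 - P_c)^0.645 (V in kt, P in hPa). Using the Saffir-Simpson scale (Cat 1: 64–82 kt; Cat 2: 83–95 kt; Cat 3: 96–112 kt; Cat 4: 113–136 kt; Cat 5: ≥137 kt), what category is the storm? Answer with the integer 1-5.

ΔP = 1014 − 963 = 51 hPa.
V ≈ 6.41 × 51^0.645 = 6.41 × 12.63 ≈ 81 kt.
81 kt falls in the Category 1 band.

1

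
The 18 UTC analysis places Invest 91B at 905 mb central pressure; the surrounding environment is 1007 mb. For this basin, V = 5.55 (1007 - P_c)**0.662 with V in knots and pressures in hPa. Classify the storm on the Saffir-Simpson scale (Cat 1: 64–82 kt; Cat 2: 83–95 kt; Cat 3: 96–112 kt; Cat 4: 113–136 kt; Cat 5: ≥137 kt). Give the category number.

ΔP = 1007 − 905 = 102 mb.
V ≈ 5.55 × 102^0.662 = 5.55 × 21.36 ≈ 119 kt.
119 kt falls in the Category 4 band.

4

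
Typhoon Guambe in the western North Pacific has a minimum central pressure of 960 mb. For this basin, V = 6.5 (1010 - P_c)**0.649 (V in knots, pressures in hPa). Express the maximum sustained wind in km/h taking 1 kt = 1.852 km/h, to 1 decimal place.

152.5 km/h

ΔP = 1010 − 960 = 50 mb.
V ≈ 6.5 × 50^0.649 = 6.5 × 12.666 ≈ 82.327 kt.
82.327 × 1.852 ≈ 152.47 km/h → 152.5 km/h.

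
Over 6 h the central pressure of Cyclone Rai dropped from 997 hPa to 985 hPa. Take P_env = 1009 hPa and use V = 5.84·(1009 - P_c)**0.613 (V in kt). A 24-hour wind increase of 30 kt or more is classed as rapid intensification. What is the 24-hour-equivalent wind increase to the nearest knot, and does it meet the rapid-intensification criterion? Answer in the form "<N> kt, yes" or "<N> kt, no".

57 kt, yes

V₁: ΔP = 12, V ≈ 5.84 × 12^0.613 ≈ 26.79 kt.
V₂: ΔP = 24, V ≈ 5.84 × 24^0.613 ≈ 40.97 kt.
ΔV over 6 h = 14.18 kt → 24 h equivalent = 14.18 × 24/6 ≈ 56.72 kt.
57 kt ≥ 30 kt ⇒ rapid intensification.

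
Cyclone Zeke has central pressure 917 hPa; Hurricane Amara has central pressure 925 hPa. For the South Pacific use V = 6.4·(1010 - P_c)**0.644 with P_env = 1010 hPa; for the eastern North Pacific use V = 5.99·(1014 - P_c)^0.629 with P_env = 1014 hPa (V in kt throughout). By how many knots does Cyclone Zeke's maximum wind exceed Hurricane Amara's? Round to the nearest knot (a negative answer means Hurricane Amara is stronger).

Cyclone Zeke: ΔP = 93; V ≈ 6.4 × 93^0.644 ≈ 118.54 kt.
Hurricane Amara: ΔP = 89; V ≈ 5.99 × 89^0.629 ≈ 100.83 kt.
Difference ≈ 118.54 − 100.83 = 17.71 → 18 kt.

18 kt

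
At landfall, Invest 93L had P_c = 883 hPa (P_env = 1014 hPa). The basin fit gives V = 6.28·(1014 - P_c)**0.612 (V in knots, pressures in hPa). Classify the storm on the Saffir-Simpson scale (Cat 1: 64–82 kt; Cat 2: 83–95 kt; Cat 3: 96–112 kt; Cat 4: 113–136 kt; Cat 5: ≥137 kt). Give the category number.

ΔP = 1014 − 883 = 131 hPa.
V ≈ 6.28 × 131^0.612 = 6.28 × 19.76 ≈ 124 kt.
124 kt falls in the Category 4 band.

4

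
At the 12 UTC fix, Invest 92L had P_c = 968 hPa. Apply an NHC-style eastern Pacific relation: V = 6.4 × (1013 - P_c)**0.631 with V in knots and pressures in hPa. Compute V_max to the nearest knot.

71 kt

ΔP = 1013 − 968 = 45 hPa.
45^0.631 ≈ 11.045.
V ≈ 6.4 × 11.045 ≈ 70.7 kt.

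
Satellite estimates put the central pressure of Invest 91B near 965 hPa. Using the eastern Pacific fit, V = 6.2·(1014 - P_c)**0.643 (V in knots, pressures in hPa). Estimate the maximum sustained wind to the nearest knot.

ΔP = 1014 − 965 = 49 hPa.
49^0.643 ≈ 12.212.
V ≈ 6.2 × 12.212 ≈ 75.7 kt.

76 kt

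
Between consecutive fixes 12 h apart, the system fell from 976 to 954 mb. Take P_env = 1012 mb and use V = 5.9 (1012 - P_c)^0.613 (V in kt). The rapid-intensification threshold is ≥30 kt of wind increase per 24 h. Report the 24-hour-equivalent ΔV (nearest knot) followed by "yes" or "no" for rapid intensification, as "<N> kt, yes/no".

V₁: ΔP = 36, V ≈ 5.9 × 36^0.613 ≈ 53.07 kt.
V₂: ΔP = 58, V ≈ 5.9 × 58^0.613 ≈ 71.09 kt.
ΔV over 12 h = 18.02 kt → 24 h equivalent = 18.02 × 24/12 ≈ 36.04 kt.
36 kt ≥ 30 kt ⇒ rapid intensification.

36 kt, yes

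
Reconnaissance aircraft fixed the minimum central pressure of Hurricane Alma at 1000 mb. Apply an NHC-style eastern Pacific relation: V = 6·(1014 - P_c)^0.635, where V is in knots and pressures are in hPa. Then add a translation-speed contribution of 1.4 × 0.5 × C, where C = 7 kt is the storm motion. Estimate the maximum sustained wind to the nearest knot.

37 kt

ΔP = 1014 − 1000 = 14 mb.
14^0.635 ≈ 5.343.
V ≈ 6 × 5.343 ≈ 32.1 kt.
Translation term: 1.4 × 0.5 × 7 = 4.9 kt.
Corrected V ≈ 37 kt → 37 kt.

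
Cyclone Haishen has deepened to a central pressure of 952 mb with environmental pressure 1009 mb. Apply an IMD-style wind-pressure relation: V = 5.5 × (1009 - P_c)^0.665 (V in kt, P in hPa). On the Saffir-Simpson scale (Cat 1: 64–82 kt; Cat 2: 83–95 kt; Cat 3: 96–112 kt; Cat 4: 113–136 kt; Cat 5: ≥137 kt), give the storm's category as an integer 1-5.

ΔP = 1009 − 952 = 57 mb.
V ≈ 5.5 × 57^0.665 = 5.5 × 14.71 ≈ 81 kt.
81 kt falls in the Category 1 band.

1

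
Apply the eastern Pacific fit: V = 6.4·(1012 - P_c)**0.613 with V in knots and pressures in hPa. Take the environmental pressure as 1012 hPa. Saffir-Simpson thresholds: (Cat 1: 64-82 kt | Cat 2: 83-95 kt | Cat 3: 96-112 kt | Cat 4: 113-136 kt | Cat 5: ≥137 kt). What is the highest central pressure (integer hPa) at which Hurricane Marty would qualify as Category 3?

Category 3 begins at V = 96 kt.
Required ΔP = (96/6.4)^(1/0.613) = 15.000^1.631 ≈ 82.91 hPa.
P_c ≤ 1012 − 82.91 = 929.09, so the highest integer P_c is 929 hPa.

929 hPa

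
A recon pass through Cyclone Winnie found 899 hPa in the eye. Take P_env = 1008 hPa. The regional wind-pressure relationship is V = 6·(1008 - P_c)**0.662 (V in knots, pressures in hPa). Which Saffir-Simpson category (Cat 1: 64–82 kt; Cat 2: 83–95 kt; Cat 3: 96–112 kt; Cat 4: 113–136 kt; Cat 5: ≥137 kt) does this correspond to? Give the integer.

ΔP = 1008 − 899 = 109 hPa.
V ≈ 6 × 109^0.662 = 6 × 22.32 ≈ 134 kt.
134 kt falls in the Category 4 band.

4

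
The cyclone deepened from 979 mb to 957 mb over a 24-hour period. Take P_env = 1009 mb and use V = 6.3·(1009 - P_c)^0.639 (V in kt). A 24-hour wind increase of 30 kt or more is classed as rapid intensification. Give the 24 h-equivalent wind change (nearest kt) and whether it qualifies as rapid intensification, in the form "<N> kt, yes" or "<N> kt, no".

V₁: ΔP = 30, V ≈ 6.3 × 30^0.639 ≈ 55.36 kt.
V₂: ΔP = 52, V ≈ 6.3 × 52^0.639 ≈ 78.68 kt.
ΔV over 24 h = 23.32 kt → 24 h equivalent = 23.32 × 24/24 ≈ 23.32 kt.
23 kt < 30 kt ⇒ not rapid intensification.

23 kt, no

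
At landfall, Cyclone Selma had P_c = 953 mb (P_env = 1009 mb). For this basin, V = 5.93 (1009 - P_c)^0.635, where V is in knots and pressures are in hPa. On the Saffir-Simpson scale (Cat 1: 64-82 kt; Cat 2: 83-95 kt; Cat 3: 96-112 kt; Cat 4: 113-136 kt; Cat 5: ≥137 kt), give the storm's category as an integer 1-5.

1

ΔP = 1009 − 953 = 56 mb.
V ≈ 5.93 × 56^0.635 = 5.93 × 12.89 ≈ 76 kt.
76 kt falls in the Category 1 band.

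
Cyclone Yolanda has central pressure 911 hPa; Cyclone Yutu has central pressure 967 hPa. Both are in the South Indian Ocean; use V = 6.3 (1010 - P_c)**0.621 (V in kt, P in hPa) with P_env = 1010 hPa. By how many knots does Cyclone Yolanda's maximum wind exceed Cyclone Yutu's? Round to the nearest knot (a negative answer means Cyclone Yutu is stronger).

Cyclone Yolanda: ΔP = 99; V ≈ 6.3 × 99^0.621 ≈ 109.30 kt.
Cyclone Yutu: ΔP = 43; V ≈ 6.3 × 43^0.621 ≈ 65.12 kt.
Difference ≈ 109.30 − 65.12 = 44.18 → 44 kt.

44 kt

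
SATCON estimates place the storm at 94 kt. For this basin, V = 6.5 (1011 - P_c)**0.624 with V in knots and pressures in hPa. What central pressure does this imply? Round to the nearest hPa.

ΔP = (V / 6.5)^(1/0.624) = (94/6.5)^1.603.
94/6.5 = 14.462; 14.462^1.603 ≈ 72.33 hPa.
P_c = 1011 − 72.33 = 938.67 ≈ 939 hPa.

939 hPa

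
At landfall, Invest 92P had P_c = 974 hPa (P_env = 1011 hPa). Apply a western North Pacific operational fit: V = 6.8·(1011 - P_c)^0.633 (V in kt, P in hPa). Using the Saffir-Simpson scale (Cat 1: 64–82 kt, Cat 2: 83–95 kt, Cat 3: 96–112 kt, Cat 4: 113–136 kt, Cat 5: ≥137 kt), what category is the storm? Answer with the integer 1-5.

ΔP = 1011 − 974 = 37 hPa.
V ≈ 6.8 × 37^0.633 = 6.8 × 9.83 ≈ 67 kt.
67 kt falls in the Category 1 band.

1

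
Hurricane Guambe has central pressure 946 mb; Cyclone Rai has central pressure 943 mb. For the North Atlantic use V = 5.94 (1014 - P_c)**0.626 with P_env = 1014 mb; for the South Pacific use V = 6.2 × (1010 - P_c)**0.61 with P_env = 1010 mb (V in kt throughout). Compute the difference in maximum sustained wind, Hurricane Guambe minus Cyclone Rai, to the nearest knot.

Hurricane Guambe: ΔP = 68; V ≈ 5.94 × 68^0.626 ≈ 83.36 kt.
Cyclone Rai: ΔP = 67; V ≈ 6.2 × 67^0.61 ≈ 80.59 kt.
Difference ≈ 83.36 − 80.59 = 2.77 → 3 kt.

3 kt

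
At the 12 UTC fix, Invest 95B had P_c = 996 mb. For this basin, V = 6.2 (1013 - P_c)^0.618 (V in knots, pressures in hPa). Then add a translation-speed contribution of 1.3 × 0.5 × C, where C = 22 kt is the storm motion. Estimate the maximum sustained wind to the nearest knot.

ΔP = 1013 − 996 = 17 mb.
17^0.618 ≈ 5.760.
V ≈ 6.2 × 5.760 ≈ 35.7 kt.
Translation term: 1.3 × 0.5 × 22 = 14.3 kt.
Corrected V ≈ 50 kt → 50 kt.

50 kt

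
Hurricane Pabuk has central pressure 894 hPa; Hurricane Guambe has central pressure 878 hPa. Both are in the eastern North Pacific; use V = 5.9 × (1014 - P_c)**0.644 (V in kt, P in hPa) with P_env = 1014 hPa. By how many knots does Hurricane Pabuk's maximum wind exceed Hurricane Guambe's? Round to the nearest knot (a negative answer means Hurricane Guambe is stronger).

Hurricane Pabuk: ΔP = 120; V ≈ 5.9 × 120^0.644 ≈ 128.78 kt.
Hurricane Guambe: ΔP = 136; V ≈ 5.9 × 136^0.644 ≈ 139.59 kt.
Difference ≈ 128.78 − 139.59 = -10.81 → -11 kt.

-11 kt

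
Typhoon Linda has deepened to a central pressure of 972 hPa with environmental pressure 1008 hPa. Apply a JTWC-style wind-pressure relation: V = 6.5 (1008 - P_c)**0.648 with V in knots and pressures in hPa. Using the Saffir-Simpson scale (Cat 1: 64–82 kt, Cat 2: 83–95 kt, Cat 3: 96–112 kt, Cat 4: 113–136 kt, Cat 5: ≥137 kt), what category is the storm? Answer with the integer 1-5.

1

ΔP = 1008 − 972 = 36 hPa.
V ≈ 6.5 × 36^0.648 = 6.5 × 10.20 ≈ 66 kt.
66 kt falls in the Category 1 band.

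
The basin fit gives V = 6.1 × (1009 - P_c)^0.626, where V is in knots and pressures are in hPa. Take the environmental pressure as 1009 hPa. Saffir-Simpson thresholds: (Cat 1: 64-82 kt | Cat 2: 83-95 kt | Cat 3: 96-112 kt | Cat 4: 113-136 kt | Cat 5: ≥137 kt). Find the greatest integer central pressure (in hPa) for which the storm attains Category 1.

966 hPa

Category 1 begins at V = 64 kt.
Required ΔP = (64/6.1)^(1/0.626) = 10.492^1.597 ≈ 42.73 hPa.
P_c ≤ 1009 − 42.73 = 966.27, so the highest integer P_c is 966 hPa.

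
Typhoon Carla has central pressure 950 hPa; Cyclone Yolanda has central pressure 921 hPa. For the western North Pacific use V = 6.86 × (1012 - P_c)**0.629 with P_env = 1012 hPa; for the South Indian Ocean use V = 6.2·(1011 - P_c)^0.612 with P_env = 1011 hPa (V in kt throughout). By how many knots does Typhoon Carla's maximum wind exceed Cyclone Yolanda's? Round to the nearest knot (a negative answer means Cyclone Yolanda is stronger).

Typhoon Carla: ΔP = 62; V ≈ 6.86 × 62^0.629 ≈ 91.99 kt.
Cyclone Yolanda: ΔP = 90; V ≈ 6.2 × 90^0.612 ≈ 97.36 kt.
Difference ≈ 91.99 − 97.36 = -5.37 → -5 kt.

-5 kt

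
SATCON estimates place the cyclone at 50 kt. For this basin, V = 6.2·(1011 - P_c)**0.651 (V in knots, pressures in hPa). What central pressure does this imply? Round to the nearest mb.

ΔP = (V / 6.2)^(1/0.651) = (50/6.2)^1.536.
50/6.2 = 8.065; 8.065^1.536 ≈ 24.69 mb.
P_c = 1011 − 24.69 = 986.31 ≈ 986 mb.

986 mb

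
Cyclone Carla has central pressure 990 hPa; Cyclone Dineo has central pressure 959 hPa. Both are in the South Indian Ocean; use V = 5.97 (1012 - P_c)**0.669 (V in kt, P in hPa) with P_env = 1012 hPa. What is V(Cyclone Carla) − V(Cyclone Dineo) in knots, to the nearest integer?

-38 kt

Cyclone Carla: ΔP = 22; V ≈ 5.97 × 22^0.669 ≈ 47.21 kt.
Cyclone Dineo: ΔP = 53; V ≈ 5.97 × 53^0.669 ≈ 85.02 kt.
Difference ≈ 47.21 − 85.02 = -37.81 → -38 kt.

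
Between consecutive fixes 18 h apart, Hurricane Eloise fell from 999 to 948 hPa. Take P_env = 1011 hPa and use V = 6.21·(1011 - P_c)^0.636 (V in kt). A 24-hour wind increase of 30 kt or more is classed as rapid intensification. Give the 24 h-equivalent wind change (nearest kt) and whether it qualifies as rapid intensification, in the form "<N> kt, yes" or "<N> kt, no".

75 kt, yes

V₁: ΔP = 12, V ≈ 6.21 × 12^0.636 ≈ 30.16 kt.
V₂: ΔP = 63, V ≈ 6.21 × 63^0.636 ≈ 86.59 kt.
ΔV over 18 h = 56.43 kt → 24 h equivalent = 56.43 × 24/18 ≈ 75.24 kt.
75 kt ≥ 30 kt ⇒ rapid intensification.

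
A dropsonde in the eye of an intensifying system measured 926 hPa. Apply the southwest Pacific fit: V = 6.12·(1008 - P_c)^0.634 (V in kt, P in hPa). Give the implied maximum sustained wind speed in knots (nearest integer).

ΔP = 1008 − 926 = 82 hPa.
82^0.634 ≈ 16.344.
V ≈ 6.12 × 16.344 ≈ 100.0 kt.

100 kt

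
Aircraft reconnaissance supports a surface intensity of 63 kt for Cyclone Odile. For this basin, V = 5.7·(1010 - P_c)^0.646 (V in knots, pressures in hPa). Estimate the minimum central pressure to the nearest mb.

ΔP = (V / 5.7)^(1/0.646) = (63/5.7)^1.548.
63/5.7 = 11.053; 11.053^1.548 ≈ 41.24 mb.
P_c = 1010 − 41.24 = 968.76 ≈ 969 mb.

969 mb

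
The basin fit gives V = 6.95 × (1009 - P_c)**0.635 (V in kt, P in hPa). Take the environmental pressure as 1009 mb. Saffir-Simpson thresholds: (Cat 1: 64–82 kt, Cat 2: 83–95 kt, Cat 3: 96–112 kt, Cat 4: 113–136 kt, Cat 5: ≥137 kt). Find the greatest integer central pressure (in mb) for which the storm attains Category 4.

Category 4 begins at V = 113 kt.
Required ΔP = (113/6.95)^(1/0.635) = 16.259^1.575 ≈ 80.77 mb.
P_c ≤ 1009 − 80.77 = 928.23, so the highest integer P_c is 928 mb.

928 mb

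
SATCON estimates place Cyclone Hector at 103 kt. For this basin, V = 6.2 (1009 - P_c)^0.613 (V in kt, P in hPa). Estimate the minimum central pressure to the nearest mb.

911 mb

ΔP = (V / 6.2)^(1/0.613) = (103/6.2)^1.631.
103/6.2 = 16.613; 16.613^1.631 ≈ 97.94 mb.
P_c = 1009 − 97.94 = 911.06 ≈ 911 mb.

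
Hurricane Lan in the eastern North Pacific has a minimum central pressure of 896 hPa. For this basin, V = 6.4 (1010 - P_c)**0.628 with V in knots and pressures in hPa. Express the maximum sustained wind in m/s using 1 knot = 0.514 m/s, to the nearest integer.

64 m/s

ΔP = 1010 − 896 = 114 hPa.
V ≈ 6.4 × 114^0.628 = 6.4 × 19.577 ≈ 125.290 kt.
125.290 × 0.514 ≈ 64.40 m/s → 64 m/s.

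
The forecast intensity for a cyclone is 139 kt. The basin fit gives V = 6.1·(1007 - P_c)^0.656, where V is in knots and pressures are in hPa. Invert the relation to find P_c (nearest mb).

890 mb

ΔP = (V / 6.1)^(1/0.656) = (139/6.1)^1.524.
139/6.1 = 22.787; 22.787^1.524 ≈ 117.39 mb.
P_c = 1007 − 117.39 = 889.61 ≈ 890 mb.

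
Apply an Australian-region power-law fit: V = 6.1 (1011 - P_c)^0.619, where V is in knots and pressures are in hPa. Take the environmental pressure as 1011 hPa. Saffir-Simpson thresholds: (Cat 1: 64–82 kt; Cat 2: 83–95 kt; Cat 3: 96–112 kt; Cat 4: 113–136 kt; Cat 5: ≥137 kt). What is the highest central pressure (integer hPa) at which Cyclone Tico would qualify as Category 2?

943 hPa

Category 2 begins at V = 83 kt.
Required ΔP = (83/6.1)^(1/0.619) = 13.607^1.616 ≈ 67.85 hPa.
P_c ≤ 1011 − 67.85 = 943.15, so the highest integer P_c is 943 hPa.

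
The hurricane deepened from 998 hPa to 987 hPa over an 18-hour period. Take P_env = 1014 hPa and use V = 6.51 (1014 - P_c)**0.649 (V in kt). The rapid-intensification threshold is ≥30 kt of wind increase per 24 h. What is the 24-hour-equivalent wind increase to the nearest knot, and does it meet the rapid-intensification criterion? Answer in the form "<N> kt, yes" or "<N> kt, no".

21 kt, no

V₁: ΔP = 16, V ≈ 6.51 × 16^0.649 ≈ 39.36 kt.
V₂: ΔP = 27, V ≈ 6.51 × 27^0.649 ≈ 55.28 kt.
ΔV over 18 h = 15.92 kt → 24 h equivalent = 15.92 × 24/18 ≈ 21.23 kt.
21 kt < 30 kt ⇒ not rapid intensification.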